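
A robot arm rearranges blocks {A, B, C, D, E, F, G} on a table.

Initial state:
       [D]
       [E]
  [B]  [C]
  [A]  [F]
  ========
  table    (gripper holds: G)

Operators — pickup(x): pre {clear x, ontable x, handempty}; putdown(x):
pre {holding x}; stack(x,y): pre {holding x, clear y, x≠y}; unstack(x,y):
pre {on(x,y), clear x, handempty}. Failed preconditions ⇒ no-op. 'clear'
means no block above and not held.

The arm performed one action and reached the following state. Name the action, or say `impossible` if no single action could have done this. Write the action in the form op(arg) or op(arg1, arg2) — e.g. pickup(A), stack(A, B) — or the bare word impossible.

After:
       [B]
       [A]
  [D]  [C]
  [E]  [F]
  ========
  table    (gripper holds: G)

target: towers=[E/D; F/C/A/B] holding=G
        putdown(G) → towers=[A/B; F/C/E/D; G] holding=-
       stack(G, B) → towers=[A/B/G; F/C/E/D] holding=-
       stack(G, D) → towers=[A/B; F/C/E/D/G] holding=-
none of the 3 applicable actions match → impossible

impossible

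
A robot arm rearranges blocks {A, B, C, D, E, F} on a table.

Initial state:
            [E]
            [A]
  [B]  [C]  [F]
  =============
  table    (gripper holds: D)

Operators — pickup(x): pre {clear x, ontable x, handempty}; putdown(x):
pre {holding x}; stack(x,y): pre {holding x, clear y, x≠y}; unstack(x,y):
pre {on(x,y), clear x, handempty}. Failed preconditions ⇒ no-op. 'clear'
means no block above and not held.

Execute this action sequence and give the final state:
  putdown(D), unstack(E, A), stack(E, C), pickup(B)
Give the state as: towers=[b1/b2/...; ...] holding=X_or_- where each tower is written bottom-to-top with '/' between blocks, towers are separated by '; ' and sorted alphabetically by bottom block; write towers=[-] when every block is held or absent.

towers=[C/E; D; F/A] holding=B

step 1 (putdown(D)): towers=[B; C; D; F/A/E] holding=-
step 2 (unstack(E, A)): towers=[B; C; D; F/A] holding=E
step 3 (stack(E, C)): towers=[B; C/E; D; F/A] holding=-
step 4 (pickup(B)): towers=[C/E; D; F/A] holding=B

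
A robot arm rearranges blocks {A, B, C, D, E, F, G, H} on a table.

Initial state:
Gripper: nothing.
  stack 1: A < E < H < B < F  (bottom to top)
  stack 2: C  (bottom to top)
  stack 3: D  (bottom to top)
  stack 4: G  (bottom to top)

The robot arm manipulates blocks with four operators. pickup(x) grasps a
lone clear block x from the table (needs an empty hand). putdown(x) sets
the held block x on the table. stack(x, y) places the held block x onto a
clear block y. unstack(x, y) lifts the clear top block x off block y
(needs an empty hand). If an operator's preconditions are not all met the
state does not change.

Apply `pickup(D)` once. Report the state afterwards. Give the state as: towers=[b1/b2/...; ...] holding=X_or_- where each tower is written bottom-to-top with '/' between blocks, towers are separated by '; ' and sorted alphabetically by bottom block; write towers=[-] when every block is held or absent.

towers=[A/E/H/B/F; C; G] holding=D

before: towers=[A/E/H/B/F; C; D; G] holding=-
pre[pickup(D)]: clear(D) ✓, ontable(D) ✓, handempty ✓
all met → apply pickup(D)
after:  towers=[A/E/H/B/F; C; G] holding=D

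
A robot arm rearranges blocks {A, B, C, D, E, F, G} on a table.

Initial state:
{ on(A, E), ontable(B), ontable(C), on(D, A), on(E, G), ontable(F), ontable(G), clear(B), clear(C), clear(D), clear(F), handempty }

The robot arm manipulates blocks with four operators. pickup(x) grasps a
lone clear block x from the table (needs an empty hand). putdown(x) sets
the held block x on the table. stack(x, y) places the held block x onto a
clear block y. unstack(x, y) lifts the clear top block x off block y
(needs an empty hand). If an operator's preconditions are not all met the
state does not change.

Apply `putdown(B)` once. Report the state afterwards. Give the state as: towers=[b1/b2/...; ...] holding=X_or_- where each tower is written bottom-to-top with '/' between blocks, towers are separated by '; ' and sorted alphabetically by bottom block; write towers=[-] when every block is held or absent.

before: towers=[B; C; F; G/E/A/D] holding=-
pre[putdown(B)]: holding(B) ✗
holding(B) unmet → putdown(B) is a no-op
after:  towers=[B; C; F; G/E/A/D] holding=-

towers=[B; C; F; G/E/A/D] holding=-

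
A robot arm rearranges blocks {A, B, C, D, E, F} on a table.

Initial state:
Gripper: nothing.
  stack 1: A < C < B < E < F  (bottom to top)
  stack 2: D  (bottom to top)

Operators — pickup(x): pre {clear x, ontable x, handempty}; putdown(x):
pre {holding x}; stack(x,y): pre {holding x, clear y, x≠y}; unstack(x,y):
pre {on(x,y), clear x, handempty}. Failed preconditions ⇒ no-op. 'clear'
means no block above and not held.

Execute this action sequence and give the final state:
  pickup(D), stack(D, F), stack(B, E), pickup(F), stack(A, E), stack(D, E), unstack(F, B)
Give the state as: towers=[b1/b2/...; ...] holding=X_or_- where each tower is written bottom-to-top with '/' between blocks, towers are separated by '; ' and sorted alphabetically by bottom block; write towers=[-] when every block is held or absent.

towers=[A/C/B/E/F/D] holding=-

step 1 (pickup(D)): towers=[A/C/B/E/F] holding=D
step 2 (stack(D, F)): towers=[A/C/B/E/F/D] holding=-
step 3 (stack(B, E)) [no-op]: towers=[A/C/B/E/F/D] holding=-
step 4 (pickup(F)) [no-op]: towers=[A/C/B/E/F/D] holding=-
step 5 (stack(A, E)) [no-op]: towers=[A/C/B/E/F/D] holding=-
step 6 (stack(D, E)) [no-op]: towers=[A/C/B/E/F/D] holding=-
step 7 (unstack(F, B)) [no-op]: towers=[A/C/B/E/F/D] holding=-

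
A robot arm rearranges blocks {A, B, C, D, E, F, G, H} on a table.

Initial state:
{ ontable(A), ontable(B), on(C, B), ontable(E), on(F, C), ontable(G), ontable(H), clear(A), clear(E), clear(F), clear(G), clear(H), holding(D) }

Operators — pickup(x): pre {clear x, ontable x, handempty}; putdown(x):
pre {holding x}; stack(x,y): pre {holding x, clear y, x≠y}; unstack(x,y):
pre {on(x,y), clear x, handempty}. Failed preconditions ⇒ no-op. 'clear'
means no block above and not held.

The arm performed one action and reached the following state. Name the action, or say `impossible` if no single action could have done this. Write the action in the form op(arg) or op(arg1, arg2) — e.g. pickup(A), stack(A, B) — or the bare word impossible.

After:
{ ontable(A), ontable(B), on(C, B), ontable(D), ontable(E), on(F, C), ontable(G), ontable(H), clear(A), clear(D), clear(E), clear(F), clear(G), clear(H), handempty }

target: towers=[A; B/C/F; D; E; G; H] holding=-
        putdown(D) → towers=[A; B/C/F; D; E; G; H] holding=-  ← match
       stack(D, G) → towers=[A; B/C/F; E; G/D; H] holding=-
       stack(D, A) → towers=[A/D; B/C/F; E; G; H] holding=-
       stack(D, E) → towers=[A; B/C/F; E/D; G; H] holding=-
       stack(D, H) → towers=[A; B/C/F; E; G; H/D] holding=-
       stack(D, F) → towers=[A; B/C/F/D; E; G; H] holding=-

putdown(D)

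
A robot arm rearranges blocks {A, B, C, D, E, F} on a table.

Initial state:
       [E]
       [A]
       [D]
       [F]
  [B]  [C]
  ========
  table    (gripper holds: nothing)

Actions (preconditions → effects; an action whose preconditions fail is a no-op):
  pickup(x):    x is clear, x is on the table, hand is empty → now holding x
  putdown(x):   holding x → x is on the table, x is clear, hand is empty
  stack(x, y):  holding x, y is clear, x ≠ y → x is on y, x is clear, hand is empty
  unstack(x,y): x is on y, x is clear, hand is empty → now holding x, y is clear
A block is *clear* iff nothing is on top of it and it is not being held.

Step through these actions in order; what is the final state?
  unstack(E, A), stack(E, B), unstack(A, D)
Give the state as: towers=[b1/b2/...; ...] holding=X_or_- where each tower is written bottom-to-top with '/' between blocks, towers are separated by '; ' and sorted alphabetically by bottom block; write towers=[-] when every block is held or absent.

towers=[B/E; C/F/D] holding=A

step 1 (unstack(E, A)): towers=[B; C/F/D/A] holding=E
step 2 (stack(E, B)): towers=[B/E; C/F/D/A] holding=-
step 3 (unstack(A, D)): towers=[B/E; C/F/D] holding=A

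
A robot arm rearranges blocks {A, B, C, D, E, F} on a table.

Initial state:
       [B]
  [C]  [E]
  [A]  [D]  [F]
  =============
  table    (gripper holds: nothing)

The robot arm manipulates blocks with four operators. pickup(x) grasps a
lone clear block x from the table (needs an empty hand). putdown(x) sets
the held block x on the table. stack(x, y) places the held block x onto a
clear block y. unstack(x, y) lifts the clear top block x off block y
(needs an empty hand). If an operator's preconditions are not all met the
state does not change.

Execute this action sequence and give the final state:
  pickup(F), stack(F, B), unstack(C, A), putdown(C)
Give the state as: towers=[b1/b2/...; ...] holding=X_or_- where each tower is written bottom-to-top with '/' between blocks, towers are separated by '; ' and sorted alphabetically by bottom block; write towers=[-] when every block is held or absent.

step 1 (pickup(F)): towers=[A/C; D/E/B] holding=F
step 2 (stack(F, B)): towers=[A/C; D/E/B/F] holding=-
step 3 (unstack(C, A)): towers=[A; D/E/B/F] holding=C
step 4 (putdown(C)): towers=[A; C; D/E/B/F] holding=-

towers=[A; C; D/E/B/F] holding=-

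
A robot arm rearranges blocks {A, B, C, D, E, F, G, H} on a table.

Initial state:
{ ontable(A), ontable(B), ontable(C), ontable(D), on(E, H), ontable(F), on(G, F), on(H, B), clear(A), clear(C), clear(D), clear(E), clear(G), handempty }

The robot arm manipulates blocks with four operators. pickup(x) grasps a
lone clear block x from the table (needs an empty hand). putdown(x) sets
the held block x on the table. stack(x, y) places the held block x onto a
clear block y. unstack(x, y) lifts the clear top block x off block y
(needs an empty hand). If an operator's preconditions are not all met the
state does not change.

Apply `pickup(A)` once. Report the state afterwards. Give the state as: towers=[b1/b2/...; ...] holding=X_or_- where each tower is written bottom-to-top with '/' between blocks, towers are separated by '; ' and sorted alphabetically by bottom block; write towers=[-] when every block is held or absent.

towers=[B/H/E; C; D; F/G] holding=A

before: towers=[A; B/H/E; C; D; F/G] holding=-
pre[pickup(A)]: clear(A) yes, ontable(A) yes, handempty yes
all met → apply pickup(A)
after:  towers=[B/H/E; C; D; F/G] holding=A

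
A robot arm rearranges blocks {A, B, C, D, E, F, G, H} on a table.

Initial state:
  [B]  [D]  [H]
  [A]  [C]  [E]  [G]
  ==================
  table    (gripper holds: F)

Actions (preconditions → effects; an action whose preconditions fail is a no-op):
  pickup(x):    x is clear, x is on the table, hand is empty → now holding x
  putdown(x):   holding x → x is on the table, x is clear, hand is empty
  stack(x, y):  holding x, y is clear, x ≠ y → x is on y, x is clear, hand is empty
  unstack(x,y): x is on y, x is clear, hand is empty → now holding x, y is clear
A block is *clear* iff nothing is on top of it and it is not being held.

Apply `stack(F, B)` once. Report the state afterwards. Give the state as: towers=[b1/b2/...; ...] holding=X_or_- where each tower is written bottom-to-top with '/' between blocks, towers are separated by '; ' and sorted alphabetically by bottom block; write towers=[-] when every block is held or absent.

before: towers=[A/B; C/D; E/H; G] holding=F
pre[stack(F, B)]: holding(F) yes, clear(B) yes, F≠B yes
all met → apply stack(F, B)
after:  towers=[A/B/F; C/D; E/H; G] holding=-

towers=[A/B/F; C/D; E/H; G] holding=-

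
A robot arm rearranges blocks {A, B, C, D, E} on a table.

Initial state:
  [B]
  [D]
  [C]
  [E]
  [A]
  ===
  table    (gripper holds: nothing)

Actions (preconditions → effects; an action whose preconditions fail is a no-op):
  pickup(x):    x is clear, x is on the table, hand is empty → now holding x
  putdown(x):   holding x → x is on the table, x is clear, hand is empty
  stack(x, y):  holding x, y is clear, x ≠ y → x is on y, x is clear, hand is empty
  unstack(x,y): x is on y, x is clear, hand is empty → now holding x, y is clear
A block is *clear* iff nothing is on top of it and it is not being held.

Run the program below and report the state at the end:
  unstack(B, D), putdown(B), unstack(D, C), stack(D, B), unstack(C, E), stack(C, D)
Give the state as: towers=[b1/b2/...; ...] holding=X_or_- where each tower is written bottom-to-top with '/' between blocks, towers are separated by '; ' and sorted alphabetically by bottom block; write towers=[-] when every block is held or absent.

step 1 (unstack(B, D)): towers=[A/E/C/D] holding=B
step 2 (putdown(B)): towers=[A/E/C/D; B] holding=-
step 3 (unstack(D, C)): towers=[A/E/C; B] holding=D
step 4 (stack(D, B)): towers=[A/E/C; B/D] holding=-
step 5 (unstack(C, E)): towers=[A/E; B/D] holding=C
step 6 (stack(C, D)): towers=[A/E; B/D/C] holding=-

towers=[A/E; B/D/C] holding=-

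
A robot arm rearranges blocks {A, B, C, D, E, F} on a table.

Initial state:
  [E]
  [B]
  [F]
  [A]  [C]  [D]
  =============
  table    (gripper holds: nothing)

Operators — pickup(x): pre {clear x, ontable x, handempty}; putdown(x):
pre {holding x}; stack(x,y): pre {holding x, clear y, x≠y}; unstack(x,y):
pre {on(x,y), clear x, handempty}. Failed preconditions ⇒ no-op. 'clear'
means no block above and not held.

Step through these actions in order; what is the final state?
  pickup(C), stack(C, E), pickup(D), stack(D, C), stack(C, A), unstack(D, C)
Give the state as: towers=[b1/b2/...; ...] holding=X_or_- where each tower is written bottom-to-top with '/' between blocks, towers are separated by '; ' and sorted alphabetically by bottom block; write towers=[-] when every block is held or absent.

towers=[A/F/B/E/C] holding=D

step 1 (pickup(C)): towers=[A/F/B/E; D] holding=C
step 2 (stack(C, E)): towers=[A/F/B/E/C; D] holding=-
step 3 (pickup(D)): towers=[A/F/B/E/C] holding=D
step 4 (stack(D, C)): towers=[A/F/B/E/C/D] holding=-
step 5 (stack(C, A)) [no-op]: towers=[A/F/B/E/C/D] holding=-
step 6 (unstack(D, C)): towers=[A/F/B/E/C] holding=D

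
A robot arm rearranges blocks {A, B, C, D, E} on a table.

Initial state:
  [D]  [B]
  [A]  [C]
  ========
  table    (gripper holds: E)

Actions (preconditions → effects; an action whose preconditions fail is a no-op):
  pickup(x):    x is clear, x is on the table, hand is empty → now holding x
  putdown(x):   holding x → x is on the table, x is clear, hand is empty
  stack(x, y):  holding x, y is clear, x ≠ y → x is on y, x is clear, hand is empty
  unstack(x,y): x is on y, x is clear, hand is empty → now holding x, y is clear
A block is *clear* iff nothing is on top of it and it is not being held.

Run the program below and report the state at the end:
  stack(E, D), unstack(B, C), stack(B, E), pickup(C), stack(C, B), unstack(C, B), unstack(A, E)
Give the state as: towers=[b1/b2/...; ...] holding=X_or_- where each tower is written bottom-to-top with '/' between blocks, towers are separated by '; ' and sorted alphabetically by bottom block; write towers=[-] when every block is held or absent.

towers=[A/D/E/B] holding=C

step 1 (stack(E, D)): towers=[A/D/E; C/B] holding=-
step 2 (unstack(B, C)): towers=[A/D/E; C] holding=B
step 3 (stack(B, E)): towers=[A/D/E/B; C] holding=-
step 4 (pickup(C)): towers=[A/D/E/B] holding=C
step 5 (stack(C, B)): towers=[A/D/E/B/C] holding=-
step 6 (unstack(C, B)): towers=[A/D/E/B] holding=C
step 7 (unstack(A, E)) [no-op]: towers=[A/D/E/B] holding=C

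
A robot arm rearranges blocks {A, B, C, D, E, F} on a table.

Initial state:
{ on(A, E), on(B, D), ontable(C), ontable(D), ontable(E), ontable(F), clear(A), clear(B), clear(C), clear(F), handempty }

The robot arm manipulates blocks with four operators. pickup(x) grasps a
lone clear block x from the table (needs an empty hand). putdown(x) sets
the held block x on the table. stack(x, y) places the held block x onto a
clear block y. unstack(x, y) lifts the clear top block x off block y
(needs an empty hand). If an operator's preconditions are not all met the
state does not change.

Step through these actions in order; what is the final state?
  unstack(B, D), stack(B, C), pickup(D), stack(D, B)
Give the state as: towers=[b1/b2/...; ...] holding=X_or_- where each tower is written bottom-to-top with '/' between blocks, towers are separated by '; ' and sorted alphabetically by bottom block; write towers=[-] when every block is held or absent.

towers=[C/B/D; E/A; F] holding=-

step 1 (unstack(B, D)): towers=[C; D; E/A; F] holding=B
step 2 (stack(B, C)): towers=[C/B; D; E/A; F] holding=-
step 3 (pickup(D)): towers=[C/B; E/A; F] holding=D
step 4 (stack(D, B)): towers=[C/B/D; E/A; F] holding=-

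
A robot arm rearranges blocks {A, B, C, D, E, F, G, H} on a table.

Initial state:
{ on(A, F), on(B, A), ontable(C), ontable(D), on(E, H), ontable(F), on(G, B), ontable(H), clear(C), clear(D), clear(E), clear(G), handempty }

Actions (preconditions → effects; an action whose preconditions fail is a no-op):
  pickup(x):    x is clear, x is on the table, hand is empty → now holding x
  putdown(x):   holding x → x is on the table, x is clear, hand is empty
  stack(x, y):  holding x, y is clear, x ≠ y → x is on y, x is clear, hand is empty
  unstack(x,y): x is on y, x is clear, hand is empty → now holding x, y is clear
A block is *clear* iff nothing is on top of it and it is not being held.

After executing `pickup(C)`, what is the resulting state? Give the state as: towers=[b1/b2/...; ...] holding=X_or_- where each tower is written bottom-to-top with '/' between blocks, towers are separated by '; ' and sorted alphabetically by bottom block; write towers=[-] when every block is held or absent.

towers=[D; F/A/B/G; H/E] holding=C

before: towers=[C; D; F/A/B/G; H/E] holding=-
pre[pickup(C)]: clear(C) ✓, ontable(C) ✓, handempty ✓
all met → apply pickup(C)
after:  towers=[D; F/A/B/G; H/E] holding=C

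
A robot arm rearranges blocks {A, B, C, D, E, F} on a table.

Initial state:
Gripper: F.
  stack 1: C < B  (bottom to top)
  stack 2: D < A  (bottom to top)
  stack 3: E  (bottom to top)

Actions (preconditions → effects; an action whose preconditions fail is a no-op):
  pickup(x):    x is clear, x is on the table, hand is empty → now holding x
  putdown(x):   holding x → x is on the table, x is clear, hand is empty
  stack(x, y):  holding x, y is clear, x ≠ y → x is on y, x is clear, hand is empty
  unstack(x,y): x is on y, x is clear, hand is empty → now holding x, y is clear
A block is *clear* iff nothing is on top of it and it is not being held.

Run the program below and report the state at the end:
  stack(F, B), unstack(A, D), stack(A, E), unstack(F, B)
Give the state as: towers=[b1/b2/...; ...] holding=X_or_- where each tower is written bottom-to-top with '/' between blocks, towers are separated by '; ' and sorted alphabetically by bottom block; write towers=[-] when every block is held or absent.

towers=[C/B; D; E/A] holding=F

step 1 (stack(F, B)): towers=[C/B/F; D/A; E] holding=-
step 2 (unstack(A, D)): towers=[C/B/F; D; E] holding=A
step 3 (stack(A, E)): towers=[C/B/F; D; E/A] holding=-
step 4 (unstack(F, B)): towers=[C/B; D; E/A] holding=F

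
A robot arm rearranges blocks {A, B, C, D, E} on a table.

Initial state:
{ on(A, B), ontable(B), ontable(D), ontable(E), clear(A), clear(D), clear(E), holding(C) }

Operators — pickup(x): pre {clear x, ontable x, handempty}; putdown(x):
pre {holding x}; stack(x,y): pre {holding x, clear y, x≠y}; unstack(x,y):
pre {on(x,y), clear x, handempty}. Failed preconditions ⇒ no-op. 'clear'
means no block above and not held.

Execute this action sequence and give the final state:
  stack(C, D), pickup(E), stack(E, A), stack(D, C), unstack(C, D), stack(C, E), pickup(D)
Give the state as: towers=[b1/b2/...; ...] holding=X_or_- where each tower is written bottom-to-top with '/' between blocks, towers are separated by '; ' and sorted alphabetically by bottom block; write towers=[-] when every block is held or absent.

step 1 (stack(C, D)): towers=[B/A; D/C; E] holding=-
step 2 (pickup(E)): towers=[B/A; D/C] holding=E
step 3 (stack(E, A)): towers=[B/A/E; D/C] holding=-
step 4 (stack(D, C)) [no-op]: towers=[B/A/E; D/C] holding=-
step 5 (unstack(C, D)): towers=[B/A/E; D] holding=C
step 6 (stack(C, E)): towers=[B/A/E/C; D] holding=-
step 7 (pickup(D)): towers=[B/A/E/C] holding=D

towers=[B/A/E/C] holding=D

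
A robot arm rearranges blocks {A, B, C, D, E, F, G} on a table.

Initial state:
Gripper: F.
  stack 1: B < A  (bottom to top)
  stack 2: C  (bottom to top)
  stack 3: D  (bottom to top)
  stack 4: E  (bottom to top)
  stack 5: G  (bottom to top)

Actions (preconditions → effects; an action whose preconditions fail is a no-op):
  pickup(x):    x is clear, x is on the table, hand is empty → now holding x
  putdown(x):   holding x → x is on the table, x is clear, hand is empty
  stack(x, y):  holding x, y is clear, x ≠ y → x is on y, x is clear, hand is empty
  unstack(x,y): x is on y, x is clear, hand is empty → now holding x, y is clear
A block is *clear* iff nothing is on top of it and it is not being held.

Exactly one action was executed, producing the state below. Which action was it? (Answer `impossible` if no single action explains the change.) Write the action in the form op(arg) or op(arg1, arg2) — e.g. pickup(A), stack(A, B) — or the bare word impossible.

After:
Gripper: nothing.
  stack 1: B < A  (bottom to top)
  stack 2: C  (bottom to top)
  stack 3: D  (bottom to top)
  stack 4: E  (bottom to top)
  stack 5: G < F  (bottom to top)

stack(F, G)

target: towers=[B/A; C; D; E; G/F] holding=-
        putdown(F) → towers=[B/A; C; D; E; F; G] holding=-
       stack(F, G) → towers=[B/A; C; D; E; G/F] holding=-  ← match
       stack(F, D) → towers=[B/A; C; D/F; E; G] holding=-
       stack(F, A) → towers=[B/A/F; C; D; E; G] holding=-
       stack(F, E) → towers=[B/A; C; D; E/F; G] holding=-
       stack(F, C) → towers=[B/A; C/F; D; E; G] holding=-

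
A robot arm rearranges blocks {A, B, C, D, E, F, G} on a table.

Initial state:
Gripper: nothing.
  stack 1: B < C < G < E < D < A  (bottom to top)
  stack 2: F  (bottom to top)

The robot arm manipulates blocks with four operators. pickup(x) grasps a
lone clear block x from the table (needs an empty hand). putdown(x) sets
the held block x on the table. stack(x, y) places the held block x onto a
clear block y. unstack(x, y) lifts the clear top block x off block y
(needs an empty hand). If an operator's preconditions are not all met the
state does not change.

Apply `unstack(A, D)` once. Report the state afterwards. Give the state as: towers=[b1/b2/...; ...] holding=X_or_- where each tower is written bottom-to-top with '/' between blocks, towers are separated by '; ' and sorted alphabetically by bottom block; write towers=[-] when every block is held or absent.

towers=[B/C/G/E/D; F] holding=A

before: towers=[B/C/G/E/D/A; F] holding=-
pre[unstack(A, D)]: on(A,D) ok, clear(A) ok, handempty ok
all met → apply unstack(A, D)
after:  towers=[B/C/G/E/D; F] holding=A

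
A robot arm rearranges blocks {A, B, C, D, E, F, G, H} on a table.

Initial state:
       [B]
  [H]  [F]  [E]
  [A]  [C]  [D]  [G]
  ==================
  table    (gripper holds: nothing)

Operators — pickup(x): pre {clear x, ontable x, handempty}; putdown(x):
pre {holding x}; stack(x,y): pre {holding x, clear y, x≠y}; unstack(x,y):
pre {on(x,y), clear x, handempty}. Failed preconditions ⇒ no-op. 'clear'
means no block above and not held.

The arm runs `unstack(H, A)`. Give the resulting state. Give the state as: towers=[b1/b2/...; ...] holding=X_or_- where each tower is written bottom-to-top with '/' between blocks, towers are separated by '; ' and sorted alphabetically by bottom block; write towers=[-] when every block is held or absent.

towers=[A; C/F/B; D/E; G] holding=H

before: towers=[A/H; C/F/B; D/E; G] holding=-
pre[unstack(H, A)]: on(H,A) ok, clear(H) ok, handempty ok
all met → apply unstack(H, A)
after:  towers=[A; C/F/B; D/E; G] holding=H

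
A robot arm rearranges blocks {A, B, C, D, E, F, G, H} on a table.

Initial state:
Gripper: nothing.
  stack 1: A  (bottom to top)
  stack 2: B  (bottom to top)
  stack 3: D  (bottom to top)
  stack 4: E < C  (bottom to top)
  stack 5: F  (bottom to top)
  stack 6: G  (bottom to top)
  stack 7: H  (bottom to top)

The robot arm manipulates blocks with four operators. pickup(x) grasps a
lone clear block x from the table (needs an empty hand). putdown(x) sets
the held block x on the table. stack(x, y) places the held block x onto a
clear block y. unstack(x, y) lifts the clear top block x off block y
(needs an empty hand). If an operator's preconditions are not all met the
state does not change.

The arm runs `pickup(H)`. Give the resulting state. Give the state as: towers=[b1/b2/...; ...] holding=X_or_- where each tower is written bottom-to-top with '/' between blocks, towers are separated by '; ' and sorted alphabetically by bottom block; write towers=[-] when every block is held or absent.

before: towers=[A; B; D; E/C; F; G; H] holding=-
pre[pickup(H)]: clear(H) ok, ontable(H) ok, handempty ok
all met → apply pickup(H)
after:  towers=[A; B; D; E/C; F; G] holding=H

towers=[A; B; D; E/C; F; G] holding=H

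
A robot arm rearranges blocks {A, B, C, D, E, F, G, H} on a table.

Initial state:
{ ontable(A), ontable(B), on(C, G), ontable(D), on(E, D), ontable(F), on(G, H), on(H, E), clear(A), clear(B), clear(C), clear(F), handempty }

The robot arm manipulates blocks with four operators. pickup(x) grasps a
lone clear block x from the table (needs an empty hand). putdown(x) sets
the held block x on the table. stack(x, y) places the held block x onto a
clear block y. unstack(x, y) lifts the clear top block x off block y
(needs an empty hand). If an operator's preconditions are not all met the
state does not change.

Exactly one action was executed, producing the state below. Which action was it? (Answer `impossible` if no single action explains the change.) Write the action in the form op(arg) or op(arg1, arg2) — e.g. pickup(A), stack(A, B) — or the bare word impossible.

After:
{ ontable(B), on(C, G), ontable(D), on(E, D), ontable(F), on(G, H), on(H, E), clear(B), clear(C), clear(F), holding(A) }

target: towers=[B; D/E/H/G/C; F] holding=A
         pickup(A) → towers=[B; D/E/H/G/C; F] holding=A  ← match
         pickup(B) → towers=[A; D/E/H/G/C; F] holding=B
         pickup(F) → towers=[A; B; D/E/H/G/C] holding=F
     unstack(C, G) → towers=[A; B; D/E/H/G; F] holding=C

pickup(A)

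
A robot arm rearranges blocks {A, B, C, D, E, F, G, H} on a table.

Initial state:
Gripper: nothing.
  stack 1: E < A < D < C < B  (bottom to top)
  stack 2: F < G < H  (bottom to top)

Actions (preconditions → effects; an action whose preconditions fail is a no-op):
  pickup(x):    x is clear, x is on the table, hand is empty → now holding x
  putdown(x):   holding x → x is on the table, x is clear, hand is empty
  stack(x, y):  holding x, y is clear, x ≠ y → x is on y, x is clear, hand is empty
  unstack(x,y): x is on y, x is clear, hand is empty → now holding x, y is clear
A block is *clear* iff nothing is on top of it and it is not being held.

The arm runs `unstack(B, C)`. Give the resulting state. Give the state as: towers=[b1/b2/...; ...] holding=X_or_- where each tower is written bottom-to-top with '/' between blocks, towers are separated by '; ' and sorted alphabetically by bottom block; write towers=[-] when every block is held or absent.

towers=[E/A/D/C; F/G/H] holding=B

before: towers=[E/A/D/C/B; F/G/H] holding=-
pre[unstack(B, C)]: on(B,C) yes, clear(B) yes, handempty yes
all met → apply unstack(B, C)
after:  towers=[E/A/D/C; F/G/H] holding=B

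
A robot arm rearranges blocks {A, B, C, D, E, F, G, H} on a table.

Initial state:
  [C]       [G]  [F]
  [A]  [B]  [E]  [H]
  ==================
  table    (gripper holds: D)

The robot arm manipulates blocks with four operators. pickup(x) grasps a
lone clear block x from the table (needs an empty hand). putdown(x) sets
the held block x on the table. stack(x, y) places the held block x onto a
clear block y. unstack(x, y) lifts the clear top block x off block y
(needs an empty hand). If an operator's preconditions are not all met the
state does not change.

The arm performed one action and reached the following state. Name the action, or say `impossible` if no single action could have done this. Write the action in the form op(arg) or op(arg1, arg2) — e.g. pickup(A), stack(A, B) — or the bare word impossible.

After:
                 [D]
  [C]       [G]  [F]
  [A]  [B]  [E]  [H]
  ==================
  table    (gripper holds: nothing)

target: towers=[A/C; B; E/G; H/F/D] holding=-
        putdown(D) → towers=[A/C; B; D; E/G; H/F] holding=-
       stack(D, G) → towers=[A/C; B; E/G/D; H/F] holding=-
       stack(D, B) → towers=[A/C; B/D; E/G; H/F] holding=-
       stack(D, F) → towers=[A/C; B; E/G; H/F/D] holding=-  ← match
       stack(D, C) → towers=[A/C/D; B; E/G; H/F] holding=-

stack(D, F)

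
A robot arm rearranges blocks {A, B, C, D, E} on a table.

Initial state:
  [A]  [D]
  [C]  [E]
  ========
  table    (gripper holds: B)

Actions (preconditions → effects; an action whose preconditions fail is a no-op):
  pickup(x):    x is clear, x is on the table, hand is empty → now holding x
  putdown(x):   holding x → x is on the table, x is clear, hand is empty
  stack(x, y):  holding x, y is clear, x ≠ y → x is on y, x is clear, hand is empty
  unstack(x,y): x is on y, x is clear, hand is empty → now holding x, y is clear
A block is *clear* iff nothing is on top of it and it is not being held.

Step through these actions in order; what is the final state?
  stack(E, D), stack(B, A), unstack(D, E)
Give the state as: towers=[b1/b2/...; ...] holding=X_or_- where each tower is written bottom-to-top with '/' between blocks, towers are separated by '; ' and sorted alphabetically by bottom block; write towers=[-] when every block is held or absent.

step 1 (stack(E, D)) [no-op]: towers=[C/A; E/D] holding=B
step 2 (stack(B, A)): towers=[C/A/B; E/D] holding=-
step 3 (unstack(D, E)): towers=[C/A/B; E] holding=D

towers=[C/A/B; E] holding=D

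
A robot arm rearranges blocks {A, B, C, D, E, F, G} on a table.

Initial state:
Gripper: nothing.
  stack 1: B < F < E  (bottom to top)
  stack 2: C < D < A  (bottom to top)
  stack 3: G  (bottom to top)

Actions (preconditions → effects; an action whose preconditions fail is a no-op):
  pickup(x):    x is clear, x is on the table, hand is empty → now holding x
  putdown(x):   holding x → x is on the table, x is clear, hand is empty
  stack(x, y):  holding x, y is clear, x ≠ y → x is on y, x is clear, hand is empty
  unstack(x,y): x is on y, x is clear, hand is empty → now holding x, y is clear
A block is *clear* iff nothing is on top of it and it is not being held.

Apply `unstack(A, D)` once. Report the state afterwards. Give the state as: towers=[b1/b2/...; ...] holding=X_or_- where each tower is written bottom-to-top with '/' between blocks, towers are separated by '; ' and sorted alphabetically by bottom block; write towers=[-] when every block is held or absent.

towers=[B/F/E; C/D; G] holding=A

before: towers=[B/F/E; C/D/A; G] holding=-
pre[unstack(A, D)]: on(A,D) ok, clear(A) ok, handempty ok
all met → apply unstack(A, D)
after:  towers=[B/F/E; C/D; G] holding=A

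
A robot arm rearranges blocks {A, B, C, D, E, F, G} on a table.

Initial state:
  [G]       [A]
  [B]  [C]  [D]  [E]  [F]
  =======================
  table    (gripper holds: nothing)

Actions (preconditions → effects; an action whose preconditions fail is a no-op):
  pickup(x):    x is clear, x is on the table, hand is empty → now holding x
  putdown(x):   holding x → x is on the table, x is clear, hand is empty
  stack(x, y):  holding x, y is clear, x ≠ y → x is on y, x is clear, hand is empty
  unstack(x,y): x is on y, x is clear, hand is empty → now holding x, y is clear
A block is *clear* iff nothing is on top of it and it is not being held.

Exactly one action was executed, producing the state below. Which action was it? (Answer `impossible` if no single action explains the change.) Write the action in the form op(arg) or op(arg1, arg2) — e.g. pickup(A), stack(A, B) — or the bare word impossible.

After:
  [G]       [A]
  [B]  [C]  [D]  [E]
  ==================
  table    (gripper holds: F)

target: towers=[B/G; C; D/A; E] holding=F
         pickup(F) → towers=[B/G; C; D/A; E] holding=F  ← match
     unstack(G, B) → towers=[B; C; D/A; E; F] holding=G
     unstack(A, D) → towers=[B/G; C; D; E; F] holding=A
         pickup(E) → towers=[B/G; C; D/A; F] holding=E
         pickup(C) → towers=[B/G; D/A; E; F] holding=C

pickup(F)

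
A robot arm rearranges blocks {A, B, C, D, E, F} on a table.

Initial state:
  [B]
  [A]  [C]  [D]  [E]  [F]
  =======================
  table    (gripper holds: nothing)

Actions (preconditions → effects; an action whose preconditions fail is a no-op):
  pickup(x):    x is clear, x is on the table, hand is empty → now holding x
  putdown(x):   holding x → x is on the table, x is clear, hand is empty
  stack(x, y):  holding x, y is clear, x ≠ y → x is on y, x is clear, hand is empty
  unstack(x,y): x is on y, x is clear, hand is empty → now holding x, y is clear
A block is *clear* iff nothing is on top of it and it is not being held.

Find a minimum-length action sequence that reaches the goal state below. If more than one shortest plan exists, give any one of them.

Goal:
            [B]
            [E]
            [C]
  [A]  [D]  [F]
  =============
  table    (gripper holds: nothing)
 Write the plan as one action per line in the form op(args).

pickup(C)
stack(C, F)
pickup(E)
stack(E, C)
unstack(B, A)
stack(B, E)

step 1 (pickup(C)): towers=[A/B; D; E; F] holding=C
step 2 (stack(C, F)): towers=[A/B; D; E; F/C] holding=-
step 3 (pickup(E)): towers=[A/B; D; F/C] holding=E
step 4 (stack(E, C)): towers=[A/B; D; F/C/E] holding=-
step 5 (unstack(B, A)): towers=[A; D; F/C/E] holding=B
step 6 (stack(B, E)): towers=[A; D; F/C/E/B] holding=-
goal check: towers=[A; D; F/C/E/B] holding=- — reached (length 6, optimal by BFS)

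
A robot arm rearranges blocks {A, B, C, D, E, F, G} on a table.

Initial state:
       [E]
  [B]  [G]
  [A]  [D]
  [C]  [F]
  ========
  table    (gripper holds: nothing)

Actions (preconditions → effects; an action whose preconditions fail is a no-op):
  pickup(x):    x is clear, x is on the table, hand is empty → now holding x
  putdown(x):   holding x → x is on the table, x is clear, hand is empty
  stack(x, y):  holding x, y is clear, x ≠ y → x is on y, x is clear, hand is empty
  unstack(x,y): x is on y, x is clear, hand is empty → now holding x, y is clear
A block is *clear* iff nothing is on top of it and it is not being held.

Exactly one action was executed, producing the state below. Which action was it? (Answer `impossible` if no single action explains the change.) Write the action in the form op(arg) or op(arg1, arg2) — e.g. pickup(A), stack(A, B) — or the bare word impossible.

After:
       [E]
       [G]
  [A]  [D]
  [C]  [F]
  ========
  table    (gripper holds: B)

target: towers=[C/A; F/D/G/E] holding=B
     unstack(B, A) → towers=[C/A; F/D/G/E] holding=B  ← match
     unstack(E, G) → towers=[C/A/B; F/D/G] holding=E

unstack(B, A)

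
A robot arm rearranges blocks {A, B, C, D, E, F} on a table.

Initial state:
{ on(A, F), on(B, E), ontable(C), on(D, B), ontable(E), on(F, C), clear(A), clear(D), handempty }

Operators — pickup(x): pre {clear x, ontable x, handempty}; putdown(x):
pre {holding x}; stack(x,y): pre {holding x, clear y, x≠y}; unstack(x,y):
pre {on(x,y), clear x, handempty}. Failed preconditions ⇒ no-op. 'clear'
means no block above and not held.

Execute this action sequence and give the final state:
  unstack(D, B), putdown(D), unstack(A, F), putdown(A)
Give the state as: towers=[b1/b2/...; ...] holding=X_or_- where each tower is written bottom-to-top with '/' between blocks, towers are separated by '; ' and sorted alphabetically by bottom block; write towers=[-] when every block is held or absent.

step 1 (unstack(D, B)): towers=[C/F/A; E/B] holding=D
step 2 (putdown(D)): towers=[C/F/A; D; E/B] holding=-
step 3 (unstack(A, F)): towers=[C/F; D; E/B] holding=A
step 4 (putdown(A)): towers=[A; C/F; D; E/B] holding=-

towers=[A; C/F; D; E/B] holding=-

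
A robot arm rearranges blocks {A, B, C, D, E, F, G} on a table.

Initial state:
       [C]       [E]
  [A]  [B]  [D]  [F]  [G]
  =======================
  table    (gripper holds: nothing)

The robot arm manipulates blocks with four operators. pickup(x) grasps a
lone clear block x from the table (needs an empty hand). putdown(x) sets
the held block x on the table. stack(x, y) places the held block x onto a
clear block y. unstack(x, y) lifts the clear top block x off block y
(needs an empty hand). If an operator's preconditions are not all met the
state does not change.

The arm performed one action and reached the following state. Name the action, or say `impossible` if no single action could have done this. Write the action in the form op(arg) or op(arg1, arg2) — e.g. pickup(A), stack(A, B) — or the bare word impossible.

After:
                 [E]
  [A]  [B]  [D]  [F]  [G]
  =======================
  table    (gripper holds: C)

target: towers=[A; B; D; F/E; G] holding=C
         pickup(G) → towers=[A; B/C; D; F/E] holding=G
         pickup(D) → towers=[A; B/C; F/E; G] holding=D
         pickup(A) → towers=[B/C; D; F/E; G] holding=A
     unstack(E, F) → towers=[A; B/C; D; F; G] holding=E
     unstack(C, B) → towers=[A; B; D; F/E; G] holding=C  ← match

unstack(C, B)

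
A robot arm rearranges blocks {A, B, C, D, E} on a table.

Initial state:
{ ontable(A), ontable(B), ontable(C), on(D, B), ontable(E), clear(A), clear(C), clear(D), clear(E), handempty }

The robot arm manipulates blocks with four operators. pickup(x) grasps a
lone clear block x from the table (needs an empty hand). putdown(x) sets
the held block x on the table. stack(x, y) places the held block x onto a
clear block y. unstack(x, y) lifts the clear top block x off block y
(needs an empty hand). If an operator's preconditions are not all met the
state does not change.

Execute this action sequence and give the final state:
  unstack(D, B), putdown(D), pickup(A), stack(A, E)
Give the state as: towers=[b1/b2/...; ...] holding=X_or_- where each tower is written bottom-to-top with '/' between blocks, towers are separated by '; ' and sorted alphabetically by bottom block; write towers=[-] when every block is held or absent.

step 1 (unstack(D, B)): towers=[A; B; C; E] holding=D
step 2 (putdown(D)): towers=[A; B; C; D; E] holding=-
step 3 (pickup(A)): towers=[B; C; D; E] holding=A
step 4 (stack(A, E)): towers=[B; C; D; E/A] holding=-

towers=[B; C; D; E/A] holding=-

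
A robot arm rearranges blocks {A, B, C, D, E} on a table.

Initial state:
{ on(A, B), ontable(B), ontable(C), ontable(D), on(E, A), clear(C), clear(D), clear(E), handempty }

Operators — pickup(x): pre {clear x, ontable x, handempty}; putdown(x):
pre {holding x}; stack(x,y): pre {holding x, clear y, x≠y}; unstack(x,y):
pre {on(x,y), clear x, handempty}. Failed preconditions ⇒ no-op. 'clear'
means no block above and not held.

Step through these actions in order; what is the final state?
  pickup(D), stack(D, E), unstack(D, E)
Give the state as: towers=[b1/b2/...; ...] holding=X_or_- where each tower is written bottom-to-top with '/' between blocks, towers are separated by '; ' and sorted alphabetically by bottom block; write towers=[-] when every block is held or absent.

towers=[B/A/E; C] holding=D

step 1 (pickup(D)): towers=[B/A/E; C] holding=D
step 2 (stack(D, E)): towers=[B/A/E/D; C] holding=-
step 3 (unstack(D, E)): towers=[B/A/E; C] holding=D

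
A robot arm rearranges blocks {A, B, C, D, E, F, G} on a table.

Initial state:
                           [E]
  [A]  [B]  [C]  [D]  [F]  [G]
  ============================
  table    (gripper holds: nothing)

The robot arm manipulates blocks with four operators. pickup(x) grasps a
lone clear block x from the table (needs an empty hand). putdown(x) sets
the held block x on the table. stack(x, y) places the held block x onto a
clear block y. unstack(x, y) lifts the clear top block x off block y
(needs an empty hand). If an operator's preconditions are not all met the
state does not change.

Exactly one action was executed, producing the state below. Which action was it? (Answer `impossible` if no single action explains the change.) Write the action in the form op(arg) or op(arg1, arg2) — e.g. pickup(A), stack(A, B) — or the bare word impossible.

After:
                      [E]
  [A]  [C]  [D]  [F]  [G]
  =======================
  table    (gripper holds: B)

pickup(B)

target: towers=[A; C; D; F; G/E] holding=B
         pickup(B) → towers=[A; C; D; F; G/E] holding=B  ← match
         pickup(F) → towers=[A; B; C; D; G/E] holding=F
         pickup(D) → towers=[A; B; C; F; G/E] holding=D
         pickup(A) → towers=[B; C; D; F; G/E] holding=A
     unstack(E, G) → towers=[A; B; C; D; F; G] holding=E
         pickup(C) → towers=[A; B; D; F; G/E] holding=C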